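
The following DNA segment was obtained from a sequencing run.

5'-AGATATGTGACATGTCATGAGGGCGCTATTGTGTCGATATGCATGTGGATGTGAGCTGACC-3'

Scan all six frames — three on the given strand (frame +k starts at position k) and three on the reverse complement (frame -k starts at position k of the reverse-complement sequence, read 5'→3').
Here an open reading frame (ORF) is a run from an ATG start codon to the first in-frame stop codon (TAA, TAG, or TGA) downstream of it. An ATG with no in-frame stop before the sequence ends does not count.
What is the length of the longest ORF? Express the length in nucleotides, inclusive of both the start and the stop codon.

30

Reverse complement (5'→3'): GGTCAGCTCACATCCACATGCATATCGACACAATAGCGCCCTCATGACATGTCACATATCT
Frame +1: AGA TAT GTG ACA TGT CAT GAG GGC GCT ATT GTG TCG ATA TGC ATG TGG ATG TGA GCT GAC — ATG at 43, stop TGA at 52 → 12 nt; ATG at 49, stop TGA at 52 → 6 nt.
Frame +2: GAT ATG TGA CAT GTC ATG AGG GCG CTA TTG TGT CGA TAT GCA TGT GGA TGT GAG CTG ACC — ATG at 5, stop TGA at 8 → 6 nt.
Frame +3: ATA TGT GAC ATG TCA TGA GGG CGC TAT TGT GTC GAT ATG CAT GTG GAT GTG AGC TGA — ATG at 12, stop TGA at 18 → 9 nt; ATG at 39, stop TGA at 57 → 21 nt.
Frame -1: GGT CAG CTC ACA TCC ACA TGC ATA TCG ACA CAA TAG CGC CCT CAT GAC ATG TCA CAT ATC — no ATG→stop ORF.
Frame -2: GTC AGC TCA CAT CCA CAT GCA TAT CGA CAC AAT AGC GCC CTC ATG ACA TGT CAC ATA TCT — no ATG→stop ORF.
Frame -3: TCA GCT CAC ATC CAC ATG CAT ATC GAC ACA ATA GCG CCC TCA TGA CAT GTC ACA TAT — ATG at 18, stop TGA at 45 → 30 nt.
Longest: frame -3, positions 18–47, 30 nt = 10 codons = 9 aa. → 30 nucleotides.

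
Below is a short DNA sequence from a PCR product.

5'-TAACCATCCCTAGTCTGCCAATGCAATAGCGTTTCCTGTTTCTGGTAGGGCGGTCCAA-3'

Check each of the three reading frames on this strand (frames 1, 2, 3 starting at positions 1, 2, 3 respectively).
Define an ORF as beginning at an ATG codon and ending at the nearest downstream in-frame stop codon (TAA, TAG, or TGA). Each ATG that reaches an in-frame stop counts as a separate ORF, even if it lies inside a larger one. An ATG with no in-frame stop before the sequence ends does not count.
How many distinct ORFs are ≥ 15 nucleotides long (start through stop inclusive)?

0

Frame 1: TAA CCA TCC CTA GTC TGC CAA TGC AAT AGC GTT TCC TGT TTC TGG TAG GGC GGT CCA — no ATG→stop ORF.
Frame 2: AAC CAT CCC TAG TCT GCC AAT GCA ATA GCG TTT CCT GTT TCT GGT AGG GCG GTC CAA — no ATG→stop ORF.
Frame 3: ACC ATC CCT AGT CTG CCA ATG CAA TAG CGT TTC CTG TTT CTG GTA GGG CGG TCC — ATG at 21, stop TAG at 27 → 9 nt.
No ORF reaches 15 nucleotides. Count = 0.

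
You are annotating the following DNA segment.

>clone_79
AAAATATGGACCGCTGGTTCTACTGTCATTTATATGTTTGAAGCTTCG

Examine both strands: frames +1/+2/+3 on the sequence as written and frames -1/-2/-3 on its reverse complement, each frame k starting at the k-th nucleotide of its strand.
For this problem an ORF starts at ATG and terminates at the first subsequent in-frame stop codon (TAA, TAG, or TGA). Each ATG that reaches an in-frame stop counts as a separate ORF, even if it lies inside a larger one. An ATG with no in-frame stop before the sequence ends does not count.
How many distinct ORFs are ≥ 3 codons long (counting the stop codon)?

1

Reverse complement (5'→3'): CGAAGCTTCAAACATATAAATGACAGTAGAACCAGCGGTCCATATTTT
Frame +1: AAA ATA TGG ACC GCT GGT TCT ACT GTC ATT TAT ATG TTT GAA GCT TCG — no ATG→stop ORF.
Frame +2: AAA TAT GGA CCG CTG GTT CTA CTG TCA TTT ATA TGT TTG AAG CTT — no ATG→stop ORF.
Frame +3: AAT ATG GAC CGC TGG TTC TAC TGT CAT TTA TAT GTT TGA AGC TTC — ATG at 6, stop TGA at 39 → 36 nt.
Frame -1: CGA AGC TTC AAA CAT ATA AAT GAC AGT AGA ACC AGC GGT CCA TAT TTT — no ATG→stop ORF.
Frame -2: GAA GCT TCA AAC ATA TAA ATG ACA GTA GAA CCA GCG GTC CAT ATT — no ATG→stop ORF.
Frame -3: AAG CTT CAA ACA TAT AAA TGA CAG TAG AAC CAG CGG TCC ATA TTT — no ATG→stop ORF.
ORFs ≥ 3 codons: frame +3 6–41 (12 codons). Count = 1.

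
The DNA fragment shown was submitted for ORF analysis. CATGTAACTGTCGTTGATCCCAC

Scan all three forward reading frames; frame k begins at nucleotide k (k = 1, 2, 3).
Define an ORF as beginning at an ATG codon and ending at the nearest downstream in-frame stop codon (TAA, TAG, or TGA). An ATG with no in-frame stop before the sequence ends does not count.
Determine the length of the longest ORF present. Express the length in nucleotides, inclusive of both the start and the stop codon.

6

Frame 1: CAT GTA ACT GTC GTT GAT CCC — no ATG→stop ORF.
Frame 2: ATG TAA CTG TCG TTG ATC CCA — ATG at 2, stop TAA at 5 → 6 nt.
Frame 3: TGT AAC TGT CGT TGA TCC CAC — no ATG→stop ORF.
Longest: frame 2, positions 2–7, 6 nt = 2 codons = 1 aa. → 6 nucleotides.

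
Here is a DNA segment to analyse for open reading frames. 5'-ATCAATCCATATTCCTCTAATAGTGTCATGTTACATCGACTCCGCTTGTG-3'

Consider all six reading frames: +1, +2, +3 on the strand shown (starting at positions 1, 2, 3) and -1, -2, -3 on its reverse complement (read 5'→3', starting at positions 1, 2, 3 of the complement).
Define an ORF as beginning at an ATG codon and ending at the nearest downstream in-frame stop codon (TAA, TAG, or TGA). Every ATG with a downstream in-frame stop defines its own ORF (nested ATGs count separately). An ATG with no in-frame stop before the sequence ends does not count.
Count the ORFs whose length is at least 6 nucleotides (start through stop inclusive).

2

Reverse complement (5'→3'): CACAAGCGGAGTCGATGTAACATGACACTATTAGAGGAATATGGATTGAT
Frame +1: ATC AAT CCA TAT TCC TCT AAT AGT GTC ATG TTA CAT CGA CTC CGC TTG — no ATG→stop ORF.
Frame +2: TCA ATC CAT ATT CCT CTA ATA GTG TCA TGT TAC ATC GAC TCC GCT TGT — no ATG→stop ORF.
Frame +3: CAA TCC ATA TTC CTC TAA TAG TGT CAT GTT ACA TCG ACT CCG CTT GTG — no ATG→stop ORF.
Frame -1: CAC AAG CGG AGT CGA TGT AAC ATG ACA CTA TTA GAG GAA TAT GGA TTG — no ATG→stop ORF.
Frame -2: ACA AGC GGA GTC GAT GTA ACA TGA CAC TAT TAG AGG AAT ATG GAT TGA — ATG at 41, stop TGA at 47 → 9 nt.
Frame -3: CAA GCG GAG TCG ATG TAA CAT GAC ACT ATT AGA GGA ATA TGG ATT GAT — ATG at 15, stop TAA at 18 → 6 nt.
ORFs ≥ 6 nucleotides: frame -2 41–49 (9 nucleotides), frame -3 15–20 (6 nucleotides). Count = 2.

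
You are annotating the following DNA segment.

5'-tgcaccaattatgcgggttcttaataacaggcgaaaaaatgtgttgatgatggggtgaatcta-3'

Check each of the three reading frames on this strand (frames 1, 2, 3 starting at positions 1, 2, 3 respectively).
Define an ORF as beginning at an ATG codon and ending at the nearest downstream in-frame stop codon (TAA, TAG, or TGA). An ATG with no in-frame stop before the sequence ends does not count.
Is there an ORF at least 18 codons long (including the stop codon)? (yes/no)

Frame 1: TGC ACC AAT TAT GCG GGT TCT TAA TAA CAG GCG AAA AAA TGT GTT GAT GAT GGG GTG AAT CTA — no ATG→stop ORF.
Frame 2: GCA CCA ATT ATG CGG GTT CTT AAT AAC AGG CGA AAA AAT GTG TTG ATG ATG GGG TGA ATC — ATG at 11, stop TGA at 56 → 48 nt; ATG at 47, stop TGA at 56 → 12 nt; ATG at 50, stop TGA at 56 → 9 nt.
Frame 3: CAC CAA TTA TGC GGG TTC TTA ATA ACA GGC GAA AAA ATG TGT TGA TGA TGG GGT GAA TCT — ATG at 39, stop TGA at 45 → 9 nt.
Largest ORF found is 16 codons < 18, so no.

no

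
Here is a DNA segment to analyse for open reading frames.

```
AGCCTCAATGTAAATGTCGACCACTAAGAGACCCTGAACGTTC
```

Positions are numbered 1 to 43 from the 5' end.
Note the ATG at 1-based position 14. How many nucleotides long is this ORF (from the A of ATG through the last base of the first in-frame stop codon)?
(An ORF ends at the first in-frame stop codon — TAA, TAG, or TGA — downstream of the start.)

Codons from position 14: ATG (14–16), TCG (17–19), ACC (20–22), ACT (23–25), AAG (26–28), AGA (29–31), CCC (32–34), TGA (35–37).
TGA is the first in-frame stop; ORF spans 14–37, 24 nucleotides.

24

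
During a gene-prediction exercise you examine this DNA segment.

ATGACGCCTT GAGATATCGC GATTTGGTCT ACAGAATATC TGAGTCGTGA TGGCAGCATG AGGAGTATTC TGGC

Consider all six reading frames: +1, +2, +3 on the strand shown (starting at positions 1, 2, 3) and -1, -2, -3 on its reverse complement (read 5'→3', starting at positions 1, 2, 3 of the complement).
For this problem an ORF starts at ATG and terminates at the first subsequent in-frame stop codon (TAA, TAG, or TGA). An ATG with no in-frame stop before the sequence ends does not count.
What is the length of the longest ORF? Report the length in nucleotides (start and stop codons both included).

Reverse complement (5'→3'): GCCAGAATACTCCTCATGCTGCCATCACGACTCAGATATTCTGTAGACCAAATCGCGATATCTCAAGGCGTCAT
Frame +1: ATG ACG CCT TGA GAT ATC GCG ATT TGG TCT ACA GAA TAT CTG AGT CGT GAT GGC AGC ATG AGG AGT ATT CTG — ATG at 1, stop TGA at 10 → 12 nt.
Frame +2: TGA CGC CTT GAG ATA TCG CGA TTT GGT CTA CAG AAT ATC TGA GTC GTG ATG GCA GCA TGA GGA GTA TTC TGG — ATG at 50, stop TGA at 59 → 12 nt.
Frame +3: GAC GCC TTG AGA TAT CGC GAT TTG GTC TAC AGA ATA TCT GAG TCG TGA TGG CAG CAT GAG GAG TAT TCT GGC — no ATG→stop ORF.
Frame -1: GCC AGA ATA CTC CTC ATG CTG CCA TCA CGA CTC AGA TAT TCT GTA GAC CAA ATC GCG ATA TCT CAA GGC GTC — no ATG→stop ORF.
Frame -2: CCA GAA TAC TCC TCA TGC TGC CAT CAC GAC TCA GAT ATT CTG TAG ACC AAA TCG CGA TAT CTC AAG GCG TCA — no ATG→stop ORF.
Frame -3: CAG AAT ACT CCT CAT GCT GCC ATC ACG ACT CAG ATA TTC TGT AGA CCA AAT CGC GAT ATC TCA AGG CGT CAT — no ATG→stop ORF.
Longest: frame +1, positions 1–12, 12 nt = 4 codons = 3 aa. → 12 nucleotides.

12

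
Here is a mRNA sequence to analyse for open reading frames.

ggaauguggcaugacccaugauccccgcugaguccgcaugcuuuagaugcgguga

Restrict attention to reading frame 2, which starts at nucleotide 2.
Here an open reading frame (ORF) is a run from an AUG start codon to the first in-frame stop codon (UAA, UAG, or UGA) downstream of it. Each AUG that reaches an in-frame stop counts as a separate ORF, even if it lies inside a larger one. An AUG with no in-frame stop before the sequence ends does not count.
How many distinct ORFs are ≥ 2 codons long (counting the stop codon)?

Frame 2: GAA UGU GGC AUG ACC CAU GAU CCC CGC UGA GUC CGC AUG CUU UAG AUG CGG UGA — AUG at 11, stop UGA at 29 → 21 nt; AUG at 38, stop UAG at 44 → 9 nt; AUG at 47, stop UGA at 53 → 9 nt.
ORFs ≥ 2 codons: frame 2 11–31 (7 codons), frame 2 38–46 (3 codons), frame 2 47–55 (3 codons). Count = 3.

3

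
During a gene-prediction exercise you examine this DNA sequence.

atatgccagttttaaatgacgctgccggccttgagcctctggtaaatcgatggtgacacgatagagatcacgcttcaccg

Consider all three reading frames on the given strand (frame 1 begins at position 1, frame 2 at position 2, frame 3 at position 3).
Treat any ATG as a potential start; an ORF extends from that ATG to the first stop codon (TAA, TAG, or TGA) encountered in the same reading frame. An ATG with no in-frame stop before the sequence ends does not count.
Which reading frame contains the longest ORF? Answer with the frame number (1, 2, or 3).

Frame 1: ATA TGC CAG TTT TAA ATG ACG CTG CCG GCC TTG AGC CTC TGG TAA ATC GAT GGT GAC ACG ATA GAG ATC ACG CTT CAC — ATG at 16, stop TAA at 43 → 30 nt.
Frame 2: TAT GCC AGT TTT AAA TGA CGC TGC CGG CCT TGA GCC TCT GGT AAA TCG ATG GTG ACA CGA TAG AGA TCA CGC TTC ACC — ATG at 50, stop TAG at 62 → 15 nt.
Frame 3: ATG CCA GTT TTA AAT GAC GCT GCC GGC CTT GAG CCT CTG GTA AAT CGA TGG TGA CAC GAT AGA GAT CAC GCT TCA CCG — ATG at 3, stop TGA at 54 → 54 nt.
Longest ORF is 54 nt in frame 3 (positions 3–56).

3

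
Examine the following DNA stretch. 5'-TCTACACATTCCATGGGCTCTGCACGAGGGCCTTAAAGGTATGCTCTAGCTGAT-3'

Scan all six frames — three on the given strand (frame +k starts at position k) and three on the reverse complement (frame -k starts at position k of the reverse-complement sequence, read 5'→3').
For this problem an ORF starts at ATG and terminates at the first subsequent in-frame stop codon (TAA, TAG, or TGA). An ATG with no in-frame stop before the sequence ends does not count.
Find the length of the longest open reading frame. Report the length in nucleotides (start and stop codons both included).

24

Reverse complement (5'→3'): ATCAGCTAGAGCATACCTTTAAGGCCCTCGTGCAGAGCCCATGGAATGTGTAGA
Frame +1: TCT ACA CAT TCC ATG GGC TCT GCA CGA GGG CCT TAA AGG TAT GCT CTA GCT GAT — ATG at 13, stop TAA at 34 → 24 nt.
Frame +2: CTA CAC ATT CCA TGG GCT CTG CAC GAG GGC CTT AAA GGT ATG CTC TAG CTG — ATG at 41, stop TAG at 47 → 9 nt.
Frame +3: TAC ACA TTC CAT GGG CTC TGC ACG AGG GCC TTA AAG GTA TGC TCT AGC TGA — no ATG→stop ORF.
Frame -1: ATC AGC TAG AGC ATA CCT TTA AGG CCC TCG TGC AGA GCC CAT GGA ATG TGT AGA — no ATG→stop ORF.
Frame -2: TCA GCT AGA GCA TAC CTT TAA GGC CCT CGT GCA GAG CCC ATG GAA TGT GTA — no ATG→stop ORF.
Frame -3: CAG CTA GAG CAT ACC TTT AAG GCC CTC GTG CAG AGC CCA TGG AAT GTG TAG — no ATG→stop ORF.
Longest: frame +1, positions 13–36, 24 nt = 8 codons = 7 aa. → 24 nucleotides.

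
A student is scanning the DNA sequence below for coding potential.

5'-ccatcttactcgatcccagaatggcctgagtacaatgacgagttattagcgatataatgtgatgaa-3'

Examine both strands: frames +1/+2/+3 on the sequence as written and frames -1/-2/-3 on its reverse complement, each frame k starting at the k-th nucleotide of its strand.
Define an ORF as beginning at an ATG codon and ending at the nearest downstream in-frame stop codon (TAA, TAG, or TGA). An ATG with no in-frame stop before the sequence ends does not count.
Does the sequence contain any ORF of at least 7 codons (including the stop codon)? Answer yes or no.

Reverse complement (5'→3'): TTCATCACATTATATCGCTAATAACTCGTCATTGTACTCAGGCCATTCTGGGATCGAGTAAGATGG
Frame +1: CCA TCT TAC TCG ATC CCA GAA TGG CCT GAG TAC AAT GAC GAG TTA TTA GCG ATA TAA TGT GAT GAA — no ATG→stop ORF.
Frame +2: CAT CTT ACT CGA TCC CAG AAT GGC CTG AGT ACA ATG ACG AGT TAT TAG CGA TAT AAT GTG ATG — ATG at 35, stop TAG at 47 → 15 nt.
Frame +3: ATC TTA CTC GAT CCC AGA ATG GCC TGA GTA CAA TGA CGA GTT ATT AGC GAT ATA ATG TGA TGA — ATG at 21, stop TGA at 27 → 9 nt; ATG at 57, stop TGA at 60 → 6 nt.
Frame -1: TTC ATC ACA TTA TAT CGC TAA TAA CTC GTC ATT GTA CTC AGG CCA TTC TGG GAT CGA GTA AGA TGG — no ATG→stop ORF.
Frame -2: TCA TCA CAT TAT ATC GCT AAT AAC TCG TCA TTG TAC TCA GGC CAT TCT GGG ATC GAG TAA GAT — no ATG→stop ORF.
Frame -3: CAT CAC ATT ATA TCG CTA ATA ACT CGT CAT TGT ACT CAG GCC ATT CTG GGA TCG AGT AAG ATG — no ATG→stop ORF.
Largest ORF found is 5 codons < 7, so no.

no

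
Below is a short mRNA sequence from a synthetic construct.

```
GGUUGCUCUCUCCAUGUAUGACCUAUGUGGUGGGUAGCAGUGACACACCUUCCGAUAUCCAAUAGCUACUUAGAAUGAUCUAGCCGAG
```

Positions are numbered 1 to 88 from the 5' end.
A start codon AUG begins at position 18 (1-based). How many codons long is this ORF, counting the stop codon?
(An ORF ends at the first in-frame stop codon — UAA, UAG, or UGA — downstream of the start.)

16

Codons from position 18: AUG (18–20), ACC (21–23), UAU (24–26), GUG (27–29), GUG (30–32), GGU (33–35), AGC (36–38), AGU (39–41), GAC (42–44), ACA (45–47), CCU (48–50), UCC (51–53), GAU (54–56), AUC (57–59), CAA (60–62), UAG (63–65).
UAG is the first in-frame stop; that's 16 codons including the stop.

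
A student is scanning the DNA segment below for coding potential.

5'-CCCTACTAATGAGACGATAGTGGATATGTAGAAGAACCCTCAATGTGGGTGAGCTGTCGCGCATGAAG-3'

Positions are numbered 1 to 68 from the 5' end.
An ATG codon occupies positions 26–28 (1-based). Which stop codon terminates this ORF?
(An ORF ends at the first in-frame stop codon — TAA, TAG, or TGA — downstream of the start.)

TAG

Codons from position 26: ATG (26–28), TAG (29–31).
The first in-frame stop codon is TAG.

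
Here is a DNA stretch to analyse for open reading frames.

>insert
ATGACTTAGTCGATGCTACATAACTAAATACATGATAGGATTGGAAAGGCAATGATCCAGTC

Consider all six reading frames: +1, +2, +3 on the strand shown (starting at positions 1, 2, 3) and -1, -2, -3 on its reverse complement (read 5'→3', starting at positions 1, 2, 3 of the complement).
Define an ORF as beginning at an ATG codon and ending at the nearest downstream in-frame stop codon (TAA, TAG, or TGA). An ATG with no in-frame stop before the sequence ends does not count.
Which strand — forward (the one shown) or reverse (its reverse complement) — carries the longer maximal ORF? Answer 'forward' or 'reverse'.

forward

Reverse complement (5'→3'): GACTGGATCATTGCCTTTCCAATCCTATCATGTATTTAGTTATGTAGCATCGACTAAGTCAT
Frame +1: ATG ACT TAG TCG ATG CTA CAT AAC TAA ATA CAT GAT AGG ATT GGA AAG GCA ATG ATC CAG — ATG at 1, stop TAG at 7 → 9 nt; ATG at 13, stop TAA at 25 → 15 nt.
Frame +2: TGA CTT AGT CGA TGC TAC ATA ACT AAA TAC ATG ATA GGA TTG GAA AGG CAA TGA TCC AGT — ATG at 32, stop TGA at 53 → 24 nt.
Frame +3: GAC TTA GTC GAT GCT ACA TAA CTA AAT ACA TGA TAG GAT TGG AAA GGC AAT GAT CCA GTC — no ATG→stop ORF.
Frame -1: GAC TGG ATC ATT GCC TTT CCA ATC CTA TCA TGT ATT TAG TTA TGT AGC ATC GAC TAA GTC — no ATG→stop ORF.
Frame -2: ACT GGA TCA TTG CCT TTC CAA TCC TAT CAT GTA TTT AGT TAT GTA GCA TCG ACT AAG TCA — no ATG→stop ORF.
Frame -3: CTG GAT CAT TGC CTT TCC AAT CCT ATC ATG TAT TTA GTT ATG TAG CAT CGA CTA AGT CAT — ATG at 30, stop TAG at 45 → 18 nt; ATG at 42, stop TAG at 45 → 6 nt.
Forward-strand max 24 nt; reverse-strand max 18 nt. The forward strand has the longer ORF.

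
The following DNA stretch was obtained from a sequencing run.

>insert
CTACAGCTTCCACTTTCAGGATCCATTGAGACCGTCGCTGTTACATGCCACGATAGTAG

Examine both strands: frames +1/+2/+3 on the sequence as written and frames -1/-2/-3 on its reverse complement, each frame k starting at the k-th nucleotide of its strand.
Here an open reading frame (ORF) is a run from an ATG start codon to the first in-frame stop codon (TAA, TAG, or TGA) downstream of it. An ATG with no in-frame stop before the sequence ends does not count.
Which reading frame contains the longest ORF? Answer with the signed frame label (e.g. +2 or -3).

+3

Reverse complement (5'→3'): CTACTATCGTGGCATGTAACAGCGACGGTCTCAATGGATCCTGAAAGTGGAAGCTGTAG
Frame +1: CTA CAG CTT CCA CTT TCA GGA TCC ATT GAG ACC GTC GCT GTT ACA TGC CAC GAT AGT — no ATG→stop ORF.
Frame +2: TAC AGC TTC CAC TTT CAG GAT CCA TTG AGA CCG TCG CTG TTA CAT GCC ACG ATA GTA — no ATG→stop ORF.
Frame +3: ACA GCT TCC ACT TTC AGG ATC CAT TGA GAC CGT CGC TGT TAC ATG CCA CGA TAG TAG — ATG at 45, stop TAG at 54 → 12 nt.
Frame -1: CTA CTA TCG TGG CAT GTA ACA GCG ACG GTC TCA ATG GAT CCT GAA AGT GGA AGC TGT — no ATG→stop ORF.
Frame -2: TAC TAT CGT GGC ATG TAA CAG CGA CGG TCT CAA TGG ATC CTG AAA GTG GAA GCT GTA — ATG at 14, stop TAA at 17 → 6 nt.
Frame -3: ACT ATC GTG GCA TGT AAC AGC GAC GGT CTC AAT GGA TCC TGA AAG TGG AAG CTG TAG — no ATG→stop ORF.
Longest ORF is 12 nt in frame +3 (positions 45–56).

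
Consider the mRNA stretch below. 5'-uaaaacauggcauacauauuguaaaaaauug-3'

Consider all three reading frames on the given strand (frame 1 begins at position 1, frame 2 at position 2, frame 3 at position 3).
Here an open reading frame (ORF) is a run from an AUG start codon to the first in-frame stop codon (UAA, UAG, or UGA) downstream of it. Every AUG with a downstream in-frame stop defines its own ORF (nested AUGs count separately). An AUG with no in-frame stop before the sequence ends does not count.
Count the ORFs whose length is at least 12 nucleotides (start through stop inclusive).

Frame 1: UAA AAC AUG GCA UAC AUA UUG UAA AAA AUU — AUG at 7, stop UAA at 22 → 18 nt.
Frame 2: AAA ACA UGG CAU ACA UAU UGU AAA AAA UUG — no AUG→stop ORF.
Frame 3: AAA CAU GGC AUA CAU AUU GUA AAA AAU — no AUG→stop ORF.
ORFs ≥ 12 nucleotides: frame 1 7–24 (18 nucleotides). Count = 1.

1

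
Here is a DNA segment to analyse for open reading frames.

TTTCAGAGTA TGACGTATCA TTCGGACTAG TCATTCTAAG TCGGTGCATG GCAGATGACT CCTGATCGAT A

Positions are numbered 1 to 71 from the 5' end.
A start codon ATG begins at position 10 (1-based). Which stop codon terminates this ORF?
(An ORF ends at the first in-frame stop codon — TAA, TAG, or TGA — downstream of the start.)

Codons from position 10: ATG (10–12), ACG (13–15), TAT (16–18), CAT (19–21), TCG (22–24), GAC (25–27), TAG (28–30).
The first in-frame stop codon is TAG.

TAG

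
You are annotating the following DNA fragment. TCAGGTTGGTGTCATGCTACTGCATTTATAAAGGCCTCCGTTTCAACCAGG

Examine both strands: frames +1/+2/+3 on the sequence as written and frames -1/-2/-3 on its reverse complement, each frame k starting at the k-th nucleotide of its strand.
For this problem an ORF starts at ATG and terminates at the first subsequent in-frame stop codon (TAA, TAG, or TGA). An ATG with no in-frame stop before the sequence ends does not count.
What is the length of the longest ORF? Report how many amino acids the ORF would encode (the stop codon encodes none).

5

Reverse complement (5'→3'): CCTGGTTGAAACGGAGGCCTTTATAAATGCAGTAGCATGACACCAACCTGA
Frame +1: TCA GGT TGG TGT CAT GCT ACT GCA TTT ATA AAG GCC TCC GTT TCA ACC AGG — no ATG→stop ORF.
Frame +2: CAG GTT GGT GTC ATG CTA CTG CAT TTA TAA AGG CCT CCG TTT CAA CCA — ATG at 14, stop TAA at 29 → 18 nt.
Frame +3: AGG TTG GTG TCA TGC TAC TGC ATT TAT AAA GGC CTC CGT TTC AAC CAG — no ATG→stop ORF.
Frame -1: CCT GGT TGA AAC GGA GGC CTT TAT AAA TGC AGT AGC ATG ACA CCA ACC TGA — ATG at 37, stop TGA at 49 → 15 nt.
Frame -2: CTG GTT GAA ACG GAG GCC TTT ATA AAT GCA GTA GCA TGA CAC CAA CCT — no ATG→stop ORF.
Frame -3: TGG TTG AAA CGG AGG CCT TTA TAA ATG CAG TAG CAT GAC ACC AAC CTG — ATG at 27, stop TAG at 33 → 9 nt.
Longest: frame +2, positions 14–31, 18 nt = 6 codons = 5 aa. → 5 amino acids.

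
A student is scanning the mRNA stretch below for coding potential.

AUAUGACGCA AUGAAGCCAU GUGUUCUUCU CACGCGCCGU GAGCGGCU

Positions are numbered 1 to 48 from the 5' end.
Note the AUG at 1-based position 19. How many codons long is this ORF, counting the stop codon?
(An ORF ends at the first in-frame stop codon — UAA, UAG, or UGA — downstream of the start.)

Codons from position 19: AUG (19–21), UGU (22–24), UCU (25–27), UCU (28–30), CAC (31–33), GCG (34–36), CCG (37–39), UGA (40–42).
UGA is the first in-frame stop; that's 8 codons including the stop.

8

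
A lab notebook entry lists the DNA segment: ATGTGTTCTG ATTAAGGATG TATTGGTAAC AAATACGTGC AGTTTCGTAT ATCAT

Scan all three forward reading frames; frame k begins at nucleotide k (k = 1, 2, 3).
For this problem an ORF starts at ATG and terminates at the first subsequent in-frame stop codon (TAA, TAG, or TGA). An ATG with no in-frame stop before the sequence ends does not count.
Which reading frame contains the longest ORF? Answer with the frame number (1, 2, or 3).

1

Frame 1: ATG TGT TCT GAT TAA GGA TGT ATT GGT AAC AAA TAC GTG CAG TTT CGT ATA TCA — ATG at 1, stop TAA at 13 → 15 nt.
Frame 2: TGT GTT CTG ATT AAG GAT GTA TTG GTA ACA AAT ACG TGC AGT TTC GTA TAT CAT — no ATG→stop ORF.
Frame 3: GTG TTC TGA TTA AGG ATG TAT TGG TAA CAA ATA CGT GCA GTT TCG TAT ATC — ATG at 18, stop TAA at 27 → 12 nt.
Longest ORF is 15 nt in frame 1 (positions 1–15).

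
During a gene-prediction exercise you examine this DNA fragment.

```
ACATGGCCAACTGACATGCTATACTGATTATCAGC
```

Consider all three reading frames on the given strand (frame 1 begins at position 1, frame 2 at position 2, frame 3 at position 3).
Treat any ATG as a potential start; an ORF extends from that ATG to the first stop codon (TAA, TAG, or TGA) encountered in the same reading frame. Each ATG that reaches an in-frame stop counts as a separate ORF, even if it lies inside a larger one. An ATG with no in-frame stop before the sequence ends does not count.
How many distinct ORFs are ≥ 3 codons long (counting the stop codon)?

Frame 1: ACA TGG CCA ACT GAC ATG CTA TAC TGA TTA TCA — ATG at 16, stop TGA at 25 → 12 nt.
Frame 2: CAT GGC CAA CTG ACA TGC TAT ACT GAT TAT CAG — no ATG→stop ORF.
Frame 3: ATG GCC AAC TGA CAT GCT ATA CTG ATT ATC AGC — ATG at 3, stop TGA at 12 → 12 nt.
ORFs ≥ 3 codons: frame 1 16–27 (4 codons), frame 3 3–14 (4 codons). Count = 2.

2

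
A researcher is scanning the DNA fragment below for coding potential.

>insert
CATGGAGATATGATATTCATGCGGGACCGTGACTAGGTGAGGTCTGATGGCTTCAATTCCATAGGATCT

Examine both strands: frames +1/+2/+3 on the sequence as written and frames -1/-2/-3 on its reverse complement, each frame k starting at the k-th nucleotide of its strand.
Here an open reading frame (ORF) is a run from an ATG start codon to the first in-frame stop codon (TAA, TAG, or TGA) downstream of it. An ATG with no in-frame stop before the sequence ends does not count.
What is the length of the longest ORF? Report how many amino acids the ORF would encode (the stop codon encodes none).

Reverse complement (5'→3'): AGATCCTATGGAATTGAAGCCATCAGACCTCACCTAGTCACGGTCCCGCATGAATATCATATCTCCATG
Frame +1: CAT GGA GAT ATG ATA TTC ATG CGG GAC CGT GAC TAG GTG AGG TCT GAT GGC TTC AAT TCC ATA GGA TCT — ATG at 10, stop TAG at 34 → 27 nt; ATG at 19, stop TAG at 34 → 18 nt.
Frame +2: ATG GAG ATA TGA TAT TCA TGC GGG ACC GTG ACT AGG TGA GGT CTG ATG GCT TCA ATT CCA TAG GAT — ATG at 2, stop TGA at 11 → 12 nt; ATG at 47, stop TAG at 62 → 18 nt.
Frame +3: TGG AGA TAT GAT ATT CAT GCG GGA CCG TGA CTA GGT GAG GTC TGA TGG CTT CAA TTC CAT AGG ATC — no ATG→stop ORF.
Frame -1: AGA TCC TAT GGA ATT GAA GCC ATC AGA CCT CAC CTA GTC ACG GTC CCG CAT GAA TAT CAT ATC TCC ATG — no ATG→stop ORF.
Frame -2: GAT CCT ATG GAA TTG AAG CCA TCA GAC CTC ACC TAG TCA CGG TCC CGC ATG AAT ATC ATA TCT CCA — ATG at 8, stop TAG at 35 → 30 nt.
Frame -3: ATC CTA TGG AAT TGA AGC CAT CAG ACC TCA CCT AGT CAC GGT CCC GCA TGA ATA TCA TAT CTC CAT — no ATG→stop ORF.
Longest: frame -2, positions 8–37, 30 nt = 10 codons = 9 aa. → 9 amino acids.

9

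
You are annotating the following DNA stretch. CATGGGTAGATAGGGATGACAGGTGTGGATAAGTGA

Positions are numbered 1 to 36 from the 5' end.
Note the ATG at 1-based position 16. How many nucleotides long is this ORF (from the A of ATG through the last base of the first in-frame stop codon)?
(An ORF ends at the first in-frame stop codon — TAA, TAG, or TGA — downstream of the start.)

Codons from position 16: ATG (16–18), ACA (19–21), GGT (22–24), GTG (25–27), GAT (28–30), AAG (31–33), TGA (34–36).
TGA is the first in-frame stop; ORF spans 16–36, 21 nucleotides.

21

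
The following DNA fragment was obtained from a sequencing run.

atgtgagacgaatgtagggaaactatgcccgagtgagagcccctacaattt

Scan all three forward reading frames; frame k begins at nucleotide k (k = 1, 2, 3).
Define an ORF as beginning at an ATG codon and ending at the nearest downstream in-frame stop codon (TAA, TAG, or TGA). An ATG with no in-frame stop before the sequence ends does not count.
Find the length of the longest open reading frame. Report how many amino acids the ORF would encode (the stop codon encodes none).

Frame 1: ATG TGA GAC GAA TGT AGG GAA ACT ATG CCC GAG TGA GAG CCC CTA CAA TTT — ATG at 1, stop TGA at 4 → 6 nt; ATG at 25, stop TGA at 34 → 12 nt.
Frame 2: TGT GAG ACG AAT GTA GGG AAA CTA TGC CCG AGT GAG AGC CCC TAC AAT — no ATG→stop ORF.
Frame 3: GTG AGA CGA ATG TAG GGA AAC TAT GCC CGA GTG AGA GCC CCT ACA ATT — ATG at 12, stop TAG at 15 → 6 nt.
Longest: frame 1, positions 25–36, 12 nt = 4 codons = 3 aa. → 3 amino acids.

3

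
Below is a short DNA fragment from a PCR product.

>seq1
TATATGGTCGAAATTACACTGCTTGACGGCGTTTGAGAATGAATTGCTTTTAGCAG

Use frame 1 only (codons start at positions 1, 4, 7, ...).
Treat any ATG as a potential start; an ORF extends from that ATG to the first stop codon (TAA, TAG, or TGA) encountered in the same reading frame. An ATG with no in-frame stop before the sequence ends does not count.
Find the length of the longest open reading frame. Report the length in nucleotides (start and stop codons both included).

Frame 1: TAT ATG GTC GAA ATT ACA CTG CTT GAC GGC GTT TGA GAA TGA ATT GCT TTT AGC — ATG at 4, stop TGA at 34 → 33 nt.
Longest: frame 1, positions 4–36, 33 nt = 11 codons = 10 aa. → 33 nucleotides.

33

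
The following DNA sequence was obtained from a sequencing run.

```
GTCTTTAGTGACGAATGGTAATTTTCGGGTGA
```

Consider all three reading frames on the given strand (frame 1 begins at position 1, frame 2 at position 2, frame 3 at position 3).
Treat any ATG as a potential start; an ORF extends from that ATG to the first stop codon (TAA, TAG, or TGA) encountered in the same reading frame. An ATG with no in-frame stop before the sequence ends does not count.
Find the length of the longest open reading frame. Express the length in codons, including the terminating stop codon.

Frame 1: GTC TTT AGT GAC GAA TGG TAA TTT TCG GGT — no ATG→stop ORF.
Frame 2: TCT TTA GTG ACG AAT GGT AAT TTT CGG GTG — no ATG→stop ORF.
Frame 3: CTT TAG TGA CGA ATG GTA ATT TTC GGG TGA — ATG at 15, stop TGA at 30 → 18 nt.
Longest: frame 3, positions 15–32, 18 nt = 6 codons = 5 aa. → 6 codons.

6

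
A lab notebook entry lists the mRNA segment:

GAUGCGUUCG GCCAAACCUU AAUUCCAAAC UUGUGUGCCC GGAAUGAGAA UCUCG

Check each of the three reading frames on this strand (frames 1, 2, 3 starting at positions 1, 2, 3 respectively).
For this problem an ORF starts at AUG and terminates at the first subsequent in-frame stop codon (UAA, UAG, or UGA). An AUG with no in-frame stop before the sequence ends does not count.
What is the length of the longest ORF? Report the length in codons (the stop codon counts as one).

7

Frame 1: GAU GCG UUC GGC CAA ACC UUA AUU CCA AAC UUG UGU GCC CGG AAU GAG AAU CUC — no AUG→stop ORF.
Frame 2: AUG CGU UCG GCC AAA CCU UAA UUC CAA ACU UGU GUG CCC GGA AUG AGA AUC UCG — AUG at 2, stop UAA at 20 → 21 nt.
Frame 3: UGC GUU CGG CCA AAC CUU AAU UCC AAA CUU GUG UGC CCG GAA UGA GAA UCU — no AUG→stop ORF.
Longest: frame 2, positions 2–22, 21 nt = 7 codons = 6 aa. → 7 codons.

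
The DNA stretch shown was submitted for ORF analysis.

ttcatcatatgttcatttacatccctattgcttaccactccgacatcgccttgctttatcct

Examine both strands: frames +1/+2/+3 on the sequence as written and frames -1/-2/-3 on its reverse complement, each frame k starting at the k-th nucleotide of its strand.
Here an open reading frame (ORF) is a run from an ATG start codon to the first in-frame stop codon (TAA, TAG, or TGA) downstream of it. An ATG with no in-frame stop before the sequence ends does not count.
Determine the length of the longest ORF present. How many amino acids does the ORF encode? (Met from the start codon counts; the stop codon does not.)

4

Reverse complement (5'→3'): AGGATAAAGCAAGGCGATGTCGGAGTGGTAAGCAATAGGGATGTAAATGAACATATGATGAA
Frame +1: TTC ATC ATA TGT TCA TTT ACA TCC CTA TTG CTT ACC ACT CCG ACA TCG CCT TGC TTT ATC — no ATG→stop ORF.
Frame +2: TCA TCA TAT GTT CAT TTA CAT CCC TAT TGC TTA CCA CTC CGA CAT CGC CTT GCT TTA TCC — no ATG→stop ORF.
Frame +3: CAT CAT ATG TTC ATT TAC ATC CCT ATT GCT TAC CAC TCC GAC ATC GCC TTG CTT TAT CCT — no ATG→stop ORF.
Frame -1: AGG ATA AAG CAA GGC GAT GTC GGA GTG GTA AGC AAT AGG GAT GTA AAT GAA CAT ATG ATG — no ATG→stop ORF.
Frame -2: GGA TAA AGC AAG GCG ATG TCG GAG TGG TAA GCA ATA GGG ATG TAA ATG AAC ATA TGA TGA — ATG at 17, stop TAA at 29 → 15 nt; ATG at 41, stop TAA at 44 → 6 nt; ATG at 47, stop TGA at 56 → 12 nt.
Frame -3: GAT AAA GCA AGG CGA TGT CGG AGT GGT AAG CAA TAG GGA TGT AAA TGA ACA TAT GAT GAA — no ATG→stop ORF.
Longest: frame -2, positions 17–31, 15 nt = 5 codons = 4 aa. → 4 amino acids.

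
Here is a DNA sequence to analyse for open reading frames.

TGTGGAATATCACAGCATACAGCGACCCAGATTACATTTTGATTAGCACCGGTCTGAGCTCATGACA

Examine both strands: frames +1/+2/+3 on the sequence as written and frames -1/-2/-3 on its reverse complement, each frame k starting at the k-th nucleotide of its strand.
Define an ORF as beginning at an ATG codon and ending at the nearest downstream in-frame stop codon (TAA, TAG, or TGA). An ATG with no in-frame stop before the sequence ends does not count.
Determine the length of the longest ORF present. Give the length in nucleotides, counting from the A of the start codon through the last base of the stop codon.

21

Reverse complement (5'→3'): TGTCATGAGCTCAGACCGGTGCTAATCAAAATGTAATCTGGGTCGCTGTATGCTGTGATATTCCACA
Frame +1: TGT GGA ATA TCA CAG CAT ACA GCG ACC CAG ATT ACA TTT TGA TTA GCA CCG GTC TGA GCT CAT GAC — no ATG→stop ORF.
Frame +2: GTG GAA TAT CAC AGC ATA CAG CGA CCC AGA TTA CAT TTT GAT TAG CAC CGG TCT GAG CTC ATG ACA — no ATG→stop ORF.
Frame +3: TGG AAT ATC ACA GCA TAC AGC GAC CCA GAT TAC ATT TTG ATT AGC ACC GGT CTG AGC TCA TGA — no ATG→stop ORF.
Frame -1: TGT CAT GAG CTC AGA CCG GTG CTA ATC AAA ATG TAA TCT GGG TCG CTG TAT GCT GTG ATA TTC CAC — ATG at 31, stop TAA at 34 → 6 nt.
Frame -2: GTC ATG AGC TCA GAC CGG TGC TAA TCA AAA TGT AAT CTG GGT CGC TGT ATG CTG TGA TAT TCC ACA — ATG at 5, stop TAA at 23 → 21 nt; ATG at 50, stop TGA at 56 → 9 nt.
Frame -3: TCA TGA GCT CAG ACC GGT GCT AAT CAA AAT GTA ATC TGG GTC GCT GTA TGC TGT GAT ATT CCA — no ATG→stop ORF.
Longest: frame -2, positions 5–25, 21 nt = 7 codons = 6 aa. → 21 nucleotides.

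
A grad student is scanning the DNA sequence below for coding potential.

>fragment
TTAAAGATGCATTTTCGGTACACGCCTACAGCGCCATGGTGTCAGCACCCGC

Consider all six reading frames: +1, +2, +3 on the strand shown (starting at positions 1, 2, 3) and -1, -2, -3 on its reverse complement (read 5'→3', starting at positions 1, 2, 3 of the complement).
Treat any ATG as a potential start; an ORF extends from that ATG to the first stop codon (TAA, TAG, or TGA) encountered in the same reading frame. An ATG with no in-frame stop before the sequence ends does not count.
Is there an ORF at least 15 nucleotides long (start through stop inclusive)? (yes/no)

Reverse complement (5'→3'): GCGGGTGCTGACACCATGGCGCTGTAGGCGTGTACCGAAAATGCATCTTTAA
Frame +1: TTA AAG ATG CAT TTT CGG TAC ACG CCT ACA GCG CCA TGG TGT CAG CAC CCG — no ATG→stop ORF.
Frame +2: TAA AGA TGC ATT TTC GGT ACA CGC CTA CAG CGC CAT GGT GTC AGC ACC CGC — no ATG→stop ORF.
Frame +3: AAA GAT GCA TTT TCG GTA CAC GCC TAC AGC GCC ATG GTG TCA GCA CCC — no ATG→stop ORF.
Frame -1: GCG GGT GCT GAC ACC ATG GCG CTG TAG GCG TGT ACC GAA AAT GCA TCT TTA — ATG at 16, stop TAG at 25 → 12 nt.
Frame -2: CGG GTG CTG ACA CCA TGG CGC TGT AGG CGT GTA CCG AAA ATG CAT CTT TAA — ATG at 41, stop TAA at 50 → 12 nt.
Frame -3: GGG TGC TGA CAC CAT GGC GCT GTA GGC GTG TAC CGA AAA TGC ATC TTT — no ATG→stop ORF.
Largest ORF found is 12 nucleotides < 15, so no.

no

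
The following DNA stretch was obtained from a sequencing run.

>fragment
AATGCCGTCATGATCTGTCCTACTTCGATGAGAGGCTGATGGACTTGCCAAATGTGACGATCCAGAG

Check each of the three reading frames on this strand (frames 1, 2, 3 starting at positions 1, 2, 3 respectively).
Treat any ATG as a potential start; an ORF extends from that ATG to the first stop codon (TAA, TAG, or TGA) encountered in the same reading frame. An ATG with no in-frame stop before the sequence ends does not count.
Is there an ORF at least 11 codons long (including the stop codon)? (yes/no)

no

Frame 1: AAT GCC GTC ATG ATC TGT CCT ACT TCG ATG AGA GGC TGA TGG ACT TGC CAA ATG TGA CGA TCC AGA — ATG at 10, stop TGA at 37 → 30 nt; ATG at 28, stop TGA at 37 → 12 nt; ATG at 52, stop TGA at 55 → 6 nt.
Frame 2: ATG CCG TCA TGA TCT GTC CTA CTT CGA TGA GAG GCT GAT GGA CTT GCC AAA TGT GAC GAT CCA GAG — ATG at 2, stop TGA at 11 → 12 nt.
Frame 3: TGC CGT CAT GAT CTG TCC TAC TTC GAT GAG AGG CTG ATG GAC TTG CCA AAT GTG ACG ATC CAG — no ATG→stop ORF.
Largest ORF found is 10 codons < 11, so no.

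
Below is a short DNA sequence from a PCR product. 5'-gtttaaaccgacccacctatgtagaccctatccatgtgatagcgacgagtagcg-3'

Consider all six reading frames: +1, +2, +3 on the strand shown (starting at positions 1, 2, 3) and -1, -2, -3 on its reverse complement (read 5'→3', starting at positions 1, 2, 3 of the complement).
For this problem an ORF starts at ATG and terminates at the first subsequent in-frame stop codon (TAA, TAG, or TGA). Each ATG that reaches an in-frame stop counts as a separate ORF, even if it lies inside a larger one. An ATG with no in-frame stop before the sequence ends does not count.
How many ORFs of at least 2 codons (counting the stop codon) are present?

Reverse complement (5'→3'): CGCTACTCGTCGCTATCACATGGATAGGGTCTACATAGGTGGGTCGGTTTAAAC
Frame +1: GTT TAA ACC GAC CCA CCT ATG TAG ACC CTA TCC ATG TGA TAG CGA CGA GTA GCG — ATG at 19, stop TAG at 22 → 6 nt; ATG at 34, stop TGA at 37 → 6 nt.
Frame +2: TTT AAA CCG ACC CAC CTA TGT AGA CCC TAT CCA TGT GAT AGC GAC GAG TAG — no ATG→stop ORF.
Frame +3: TTA AAC CGA CCC ACC TAT GTA GAC CCT ATC CAT GTG ATA GCG ACG AGT AGC — no ATG→stop ORF.
Frame -1: CGC TAC TCG TCG CTA TCA CAT GGA TAG GGT CTA CAT AGG TGG GTC GGT TTA AAC — no ATG→stop ORF.
Frame -2: GCT ACT CGT CGC TAT CAC ATG GAT AGG GTC TAC ATA GGT GGG TCG GTT TAA — ATG at 20, stop TAA at 50 → 33 nt.
Frame -3: CTA CTC GTC GCT ATC ACA TGG ATA GGG TCT ACA TAG GTG GGT CGG TTT AAA — no ATG→stop ORF.
ORFs ≥ 2 codons: frame +1 19–24 (2 codons), frame +1 34–39 (2 codons), frame -2 20–52 (11 codons). Count = 3.

3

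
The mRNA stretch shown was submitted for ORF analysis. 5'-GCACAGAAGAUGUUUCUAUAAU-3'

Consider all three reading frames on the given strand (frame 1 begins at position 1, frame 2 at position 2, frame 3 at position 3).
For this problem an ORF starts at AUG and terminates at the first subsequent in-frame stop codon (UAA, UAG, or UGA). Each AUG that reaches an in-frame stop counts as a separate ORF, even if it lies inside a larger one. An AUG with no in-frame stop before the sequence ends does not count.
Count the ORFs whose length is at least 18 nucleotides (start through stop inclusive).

Frame 1: GCA CAG AAG AUG UUU CUA UAA — AUG at 10, stop UAA at 19 → 12 nt.
Frame 2: CAC AGA AGA UGU UUC UAU AAU — no AUG→stop ORF.
Frame 3: ACA GAA GAU GUU UCU AUA — no AUG→stop ORF.
No ORF reaches 18 nucleotides. Count = 0.

0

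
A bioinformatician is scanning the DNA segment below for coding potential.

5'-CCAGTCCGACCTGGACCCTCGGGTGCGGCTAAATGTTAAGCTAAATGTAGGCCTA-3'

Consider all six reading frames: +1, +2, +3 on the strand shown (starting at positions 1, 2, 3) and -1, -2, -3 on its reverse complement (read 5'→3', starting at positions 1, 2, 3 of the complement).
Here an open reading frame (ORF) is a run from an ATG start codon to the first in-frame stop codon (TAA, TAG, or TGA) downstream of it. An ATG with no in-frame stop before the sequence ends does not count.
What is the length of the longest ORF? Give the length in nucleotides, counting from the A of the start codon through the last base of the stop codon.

12

Reverse complement (5'→3'): TAGGCCTACATTTAGCTTAACATTTAGCCGCACCCGAGGGTCCAGGTCGGACTGG
Frame +1: CCA GTC CGA CCT GGA CCC TCG GGT GCG GCT AAA TGT TAA GCT AAA TGT AGG CCT — no ATG→stop ORF.
Frame +2: CAG TCC GAC CTG GAC CCT CGG GTG CGG CTA AAT GTT AAG CTA AAT GTA GGC CTA — no ATG→stop ORF.
Frame +3: AGT CCG ACC TGG ACC CTC GGG TGC GGC TAA ATG TTA AGC TAA ATG TAG GCC — ATG at 33, stop TAA at 42 → 12 nt; ATG at 45, stop TAG at 48 → 6 nt.
Frame -1: TAG GCC TAC ATT TAG CTT AAC ATT TAG CCG CAC CCG AGG GTC CAG GTC GGA CTG — no ATG→stop ORF.
Frame -2: AGG CCT ACA TTT AGC TTA ACA TTT AGC CGC ACC CGA GGG TCC AGG TCG GAC TGG — no ATG→stop ORF.
Frame -3: GGC CTA CAT TTA GCT TAA CAT TTA GCC GCA CCC GAG GGT CCA GGT CGG ACT — no ATG→stop ORF.
Longest: frame +3, positions 33–44, 12 nt = 4 codons = 3 aa. → 12 nucleotides.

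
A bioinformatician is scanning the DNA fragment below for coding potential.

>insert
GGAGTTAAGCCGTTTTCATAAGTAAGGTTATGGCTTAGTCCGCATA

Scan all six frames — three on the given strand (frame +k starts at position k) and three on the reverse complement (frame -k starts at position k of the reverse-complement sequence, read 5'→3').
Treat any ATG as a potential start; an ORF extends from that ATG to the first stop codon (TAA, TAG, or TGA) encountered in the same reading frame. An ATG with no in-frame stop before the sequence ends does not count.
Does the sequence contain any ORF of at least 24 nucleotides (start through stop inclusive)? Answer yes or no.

no

Reverse complement (5'→3'): TATGCGGACTAAGCCATAACCTTACTTATGAAAACGGCTTAACTCC
Frame +1: GGA GTT AAG CCG TTT TCA TAA GTA AGG TTA TGG CTT AGT CCG CAT — no ATG→stop ORF.
Frame +2: GAG TTA AGC CGT TTT CAT AAG TAA GGT TAT GGC TTA GTC CGC ATA — no ATG→stop ORF.
Frame +3: AGT TAA GCC GTT TTC ATA AGT AAG GTT ATG GCT TAG TCC GCA — ATG at 30, stop TAG at 36 → 9 nt.
Frame -1: TAT GCG GAC TAA GCC ATA ACC TTA CTT ATG AAA ACG GCT TAA CTC — ATG at 28, stop TAA at 40 → 15 nt.
Frame -2: ATG CGG ACT AAG CCA TAA CCT TAC TTA TGA AAA CGG CTT AAC TCC — ATG at 2, stop TAA at 17 → 18 nt.
Frame -3: TGC GGA CTA AGC CAT AAC CTT ACT TAT GAA AAC GGC TTA ACT — no ATG→stop ORF.
Largest ORF found is 18 nucleotides < 24, so no.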